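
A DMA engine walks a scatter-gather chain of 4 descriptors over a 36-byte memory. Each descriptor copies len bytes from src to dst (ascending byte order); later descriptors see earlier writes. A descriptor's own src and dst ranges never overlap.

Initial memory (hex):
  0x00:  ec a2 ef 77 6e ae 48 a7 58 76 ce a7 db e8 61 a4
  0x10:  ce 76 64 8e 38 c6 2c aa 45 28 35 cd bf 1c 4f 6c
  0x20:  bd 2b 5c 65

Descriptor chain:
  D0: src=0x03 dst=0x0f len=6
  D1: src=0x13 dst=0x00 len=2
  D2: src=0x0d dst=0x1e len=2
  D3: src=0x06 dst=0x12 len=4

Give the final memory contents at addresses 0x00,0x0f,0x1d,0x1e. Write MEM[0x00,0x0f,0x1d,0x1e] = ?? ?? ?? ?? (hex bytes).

D0: mem[0x0f..0x14] <- [77 6e ae 48 a7 58]
D1: mem[0x00..0x01] <- [a7 58]
D2: mem[0x1e..0x1f] <- [e8 61]
D3: mem[0x12..0x15] <- [48 a7 58 76]
query mem[0x00]=0xa7, mem[0x0f]=0x77, mem[0x1d]=0x1c, mem[0x1e]=0xe8

MEM[0x00,0x0f,0x1d,0x1e] = a7 77 1c e8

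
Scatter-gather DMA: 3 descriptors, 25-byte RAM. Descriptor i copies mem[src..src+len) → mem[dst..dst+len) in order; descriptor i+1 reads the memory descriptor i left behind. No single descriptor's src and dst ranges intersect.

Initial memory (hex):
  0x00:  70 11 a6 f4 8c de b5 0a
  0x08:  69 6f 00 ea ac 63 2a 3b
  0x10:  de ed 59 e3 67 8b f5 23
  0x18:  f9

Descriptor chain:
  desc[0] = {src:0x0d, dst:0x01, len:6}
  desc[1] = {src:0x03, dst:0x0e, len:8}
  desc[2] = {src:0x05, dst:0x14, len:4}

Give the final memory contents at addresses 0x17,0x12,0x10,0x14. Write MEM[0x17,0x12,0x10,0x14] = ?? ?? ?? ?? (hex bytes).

MEM[0x17,0x12,0x10,0x14] = 69 0a ed ed

[0] 0x0d->0x01 len=6 : 63 2a 3b de ed 59
[1] 0x03->0x0e len=8 : 3b de ed 59 0a 69 6f 00
[2] 0x05->0x14 len=4 : ed 59 0a 69
query mem[0x17]=0x69, mem[0x12]=0x0a, mem[0x10]=0xed, mem[0x14]=0xed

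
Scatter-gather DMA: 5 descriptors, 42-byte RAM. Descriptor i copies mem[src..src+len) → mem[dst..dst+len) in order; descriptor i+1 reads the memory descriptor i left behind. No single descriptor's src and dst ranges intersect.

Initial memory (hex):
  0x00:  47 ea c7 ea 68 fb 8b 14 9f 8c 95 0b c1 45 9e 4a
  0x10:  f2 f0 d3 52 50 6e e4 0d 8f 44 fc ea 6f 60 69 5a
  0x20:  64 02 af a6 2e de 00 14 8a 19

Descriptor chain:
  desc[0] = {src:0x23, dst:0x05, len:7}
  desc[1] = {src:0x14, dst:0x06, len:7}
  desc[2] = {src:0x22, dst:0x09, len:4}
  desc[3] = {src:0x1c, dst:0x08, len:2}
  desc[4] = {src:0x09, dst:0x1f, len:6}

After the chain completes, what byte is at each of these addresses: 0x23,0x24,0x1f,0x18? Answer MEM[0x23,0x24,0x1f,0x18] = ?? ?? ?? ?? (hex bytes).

MEM[0x23,0x24,0x1f,0x18] = 45 9e 60 8f

  after D0: wrote 7B at 0x05 = a62ede00148a19
  after D1: wrote 7B at 0x06 = 506ee40d8f44fc
  after D2: wrote 4B at 0x09 = afa62ede
  after D3: wrote 2B at 0x08 = 6f60
  after D4: wrote 6B at 0x1f = 60a62ede459e
query mem[0x23]=0x45, mem[0x24]=0x9e, mem[0x1f]=0x60, mem[0x18]=0x8f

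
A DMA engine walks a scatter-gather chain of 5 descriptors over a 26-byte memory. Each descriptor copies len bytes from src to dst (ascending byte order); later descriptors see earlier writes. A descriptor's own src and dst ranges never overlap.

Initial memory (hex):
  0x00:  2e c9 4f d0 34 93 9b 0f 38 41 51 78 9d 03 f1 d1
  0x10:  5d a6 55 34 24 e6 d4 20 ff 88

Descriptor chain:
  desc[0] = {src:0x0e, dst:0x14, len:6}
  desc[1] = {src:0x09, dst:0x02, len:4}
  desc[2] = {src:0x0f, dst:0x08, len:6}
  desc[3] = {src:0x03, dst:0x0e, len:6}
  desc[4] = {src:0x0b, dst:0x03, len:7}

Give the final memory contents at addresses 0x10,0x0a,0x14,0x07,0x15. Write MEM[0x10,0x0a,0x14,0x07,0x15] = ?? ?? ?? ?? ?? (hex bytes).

  after D0: wrote 6B at 0x14 = f1d15da65534
  after D1: wrote 4B at 0x02 = 4151789d
  after D2: wrote 6B at 0x08 = d15da65534f1
  after D3: wrote 6B at 0x0e = 51789d9b0fd1
  after D4: wrote 7B at 0x03 = 5534f151789d9b
query mem[0x10]=0x9d, mem[0x0a]=0xa6, mem[0x14]=0xf1, mem[0x07]=0x78, mem[0x15]=0xd1

MEM[0x10,0x0a,0x14,0x07,0x15] = 9d a6 f1 78 d1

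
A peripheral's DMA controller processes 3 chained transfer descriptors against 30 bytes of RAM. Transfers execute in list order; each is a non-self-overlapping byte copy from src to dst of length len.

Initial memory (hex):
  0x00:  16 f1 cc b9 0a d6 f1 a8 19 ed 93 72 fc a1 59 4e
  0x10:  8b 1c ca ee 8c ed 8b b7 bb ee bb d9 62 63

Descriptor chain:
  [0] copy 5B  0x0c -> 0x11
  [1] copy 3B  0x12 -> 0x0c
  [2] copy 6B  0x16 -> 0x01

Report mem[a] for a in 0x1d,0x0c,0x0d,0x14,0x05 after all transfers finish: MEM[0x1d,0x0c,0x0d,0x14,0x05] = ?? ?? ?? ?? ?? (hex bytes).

#0 dst[0x11+5] := {0xfc,0xa1,0x59,0x4e,0x8b}
#1 dst[0x0c+3] := {0xa1,0x59,0x4e}
#2 dst[0x01+6] := {0x8b,0xb7,0xbb,0xee,0xbb,0xd9}
query mem[0x1d]=0x63, mem[0x0c]=0xa1, mem[0x0d]=0x59, mem[0x14]=0x4e, mem[0x05]=0xbb

MEM[0x1d,0x0c,0x0d,0x14,0x05] = 63 a1 59 4e bb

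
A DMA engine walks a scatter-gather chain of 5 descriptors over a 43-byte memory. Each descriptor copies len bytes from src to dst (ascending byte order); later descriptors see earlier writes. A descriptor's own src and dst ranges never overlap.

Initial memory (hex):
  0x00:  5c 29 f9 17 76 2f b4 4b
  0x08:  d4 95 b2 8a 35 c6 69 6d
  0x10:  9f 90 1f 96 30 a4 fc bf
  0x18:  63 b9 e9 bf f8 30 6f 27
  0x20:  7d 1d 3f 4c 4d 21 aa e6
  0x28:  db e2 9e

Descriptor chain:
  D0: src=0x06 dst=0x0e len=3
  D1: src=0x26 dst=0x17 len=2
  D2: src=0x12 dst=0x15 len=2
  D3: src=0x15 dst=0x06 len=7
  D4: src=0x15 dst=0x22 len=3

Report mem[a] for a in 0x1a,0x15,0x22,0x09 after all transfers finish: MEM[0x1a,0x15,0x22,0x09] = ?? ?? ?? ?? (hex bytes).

MEM[0x1a,0x15,0x22,0x09] = e9 1f 1f e6

D0: mem[0x0e..0x10] <- [b4 4b d4]
D1: mem[0x17..0x18] <- [aa e6]
D2: mem[0x15..0x16] <- [1f 96]
D3: mem[0x06..0x0c] <- [1f 96 aa e6 b9 e9 bf]
D4: mem[0x22..0x24] <- [1f 96 aa]
query mem[0x1a]=0xe9, mem[0x15]=0x1f, mem[0x22]=0x1f, mem[0x09]=0xe6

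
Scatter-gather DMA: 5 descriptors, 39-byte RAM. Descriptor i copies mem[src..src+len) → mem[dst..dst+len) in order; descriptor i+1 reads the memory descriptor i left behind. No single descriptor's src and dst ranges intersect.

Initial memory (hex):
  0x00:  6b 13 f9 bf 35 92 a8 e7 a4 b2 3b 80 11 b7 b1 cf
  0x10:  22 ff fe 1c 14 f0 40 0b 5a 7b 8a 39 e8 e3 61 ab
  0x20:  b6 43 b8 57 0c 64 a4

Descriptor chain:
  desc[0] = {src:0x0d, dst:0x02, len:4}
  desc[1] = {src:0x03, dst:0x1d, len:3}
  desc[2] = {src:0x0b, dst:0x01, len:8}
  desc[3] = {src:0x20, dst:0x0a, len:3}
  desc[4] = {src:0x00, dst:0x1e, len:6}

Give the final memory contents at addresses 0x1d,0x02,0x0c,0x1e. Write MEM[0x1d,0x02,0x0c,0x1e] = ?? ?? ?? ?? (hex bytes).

MEM[0x1d,0x02,0x0c,0x1e] = b1 11 b8 6b

[0] 0x0d->0x02 len=4 : b7 b1 cf 22
[1] 0x03->0x1d len=3 : b1 cf 22
[2] 0x0b->0x01 len=8 : 80 11 b7 b1 cf 22 ff fe
[3] 0x20->0x0a len=3 : b6 43 b8
[4] 0x00->0x1e len=6 : 6b 80 11 b7 b1 cf
query mem[0x1d]=0xb1, mem[0x02]=0x11, mem[0x0c]=0xb8, mem[0x1e]=0x6b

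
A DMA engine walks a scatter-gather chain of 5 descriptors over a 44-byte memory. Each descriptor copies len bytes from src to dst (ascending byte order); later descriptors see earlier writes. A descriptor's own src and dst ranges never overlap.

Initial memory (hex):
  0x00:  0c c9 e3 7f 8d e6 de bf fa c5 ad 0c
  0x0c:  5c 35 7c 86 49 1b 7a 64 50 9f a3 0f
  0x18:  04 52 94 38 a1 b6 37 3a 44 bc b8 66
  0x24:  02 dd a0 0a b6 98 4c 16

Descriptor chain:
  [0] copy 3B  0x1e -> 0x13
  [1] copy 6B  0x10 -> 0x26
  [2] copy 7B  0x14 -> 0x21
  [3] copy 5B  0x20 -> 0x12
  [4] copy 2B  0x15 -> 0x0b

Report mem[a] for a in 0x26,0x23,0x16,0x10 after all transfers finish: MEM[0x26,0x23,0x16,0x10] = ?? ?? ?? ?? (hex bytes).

MEM[0x26,0x23,0x16,0x10] = 52 a3 0f 49

[0] 0x1e->0x13 len=3 : 37 3a 44
[1] 0x10->0x26 len=6 : 49 1b 7a 37 3a 44
[2] 0x14->0x21 len=7 : 3a 44 a3 0f 04 52 94
[3] 0x20->0x12 len=5 : 44 3a 44 a3 0f
[4] 0x15->0x0b len=2 : a3 0f
query mem[0x26]=0x52, mem[0x23]=0xa3, mem[0x16]=0x0f, mem[0x10]=0x49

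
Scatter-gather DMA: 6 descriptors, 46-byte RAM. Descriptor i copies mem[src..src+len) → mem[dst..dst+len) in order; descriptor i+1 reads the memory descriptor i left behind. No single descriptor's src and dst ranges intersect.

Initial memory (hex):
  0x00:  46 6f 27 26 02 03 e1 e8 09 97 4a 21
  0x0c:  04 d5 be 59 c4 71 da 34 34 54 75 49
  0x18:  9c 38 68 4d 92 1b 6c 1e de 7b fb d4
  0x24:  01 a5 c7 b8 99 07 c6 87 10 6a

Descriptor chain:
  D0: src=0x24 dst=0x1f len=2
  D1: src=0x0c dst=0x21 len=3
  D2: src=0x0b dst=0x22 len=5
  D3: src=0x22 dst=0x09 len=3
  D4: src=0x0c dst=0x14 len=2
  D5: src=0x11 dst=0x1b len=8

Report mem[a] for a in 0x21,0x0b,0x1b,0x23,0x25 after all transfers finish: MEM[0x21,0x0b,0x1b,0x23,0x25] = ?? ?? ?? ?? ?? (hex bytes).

MEM[0x21,0x0b,0x1b,0x23,0x25] = 49 d5 71 04 be

[0] 0x24->0x1f len=2 : 01 a5
[1] 0x0c->0x21 len=3 : 04 d5 be
[2] 0x0b->0x22 len=5 : 21 04 d5 be 59
[3] 0x22->0x09 len=3 : 21 04 d5
[4] 0x0c->0x14 len=2 : 04 d5
[5] 0x11->0x1b len=8 : 71 da 34 04 d5 75 49 9c
query mem[0x21]=0x49, mem[0x0b]=0xd5, mem[0x1b]=0x71, mem[0x23]=0x04, mem[0x25]=0xbe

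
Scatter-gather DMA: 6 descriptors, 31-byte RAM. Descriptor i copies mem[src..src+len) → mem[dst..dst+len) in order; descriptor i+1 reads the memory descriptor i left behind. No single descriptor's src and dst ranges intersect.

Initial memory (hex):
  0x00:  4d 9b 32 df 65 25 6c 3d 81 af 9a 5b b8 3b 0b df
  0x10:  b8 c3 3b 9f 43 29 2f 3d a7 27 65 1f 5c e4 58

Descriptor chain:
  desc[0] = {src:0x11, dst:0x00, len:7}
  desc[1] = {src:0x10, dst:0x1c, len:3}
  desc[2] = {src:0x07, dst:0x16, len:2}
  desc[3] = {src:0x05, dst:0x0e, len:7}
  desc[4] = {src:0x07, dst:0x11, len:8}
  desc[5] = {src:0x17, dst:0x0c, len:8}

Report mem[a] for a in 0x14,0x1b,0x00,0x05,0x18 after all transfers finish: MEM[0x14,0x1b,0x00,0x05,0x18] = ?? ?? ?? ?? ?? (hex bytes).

  after D0: wrote 7B at 0x00 = c33b9f43292f3d
  after D1: wrote 3B at 0x1c = b8c33b
  after D2: wrote 2B at 0x16 = 3d81
  after D3: wrote 7B at 0x0e = 2f3d3d81af9a5b
  after D4: wrote 8B at 0x11 = 3d81af9a5bb83b2f
  after D5: wrote 8B at 0x0c = 3b2f27651fb8c33b
query mem[0x14]=0x9a, mem[0x1b]=0x1f, mem[0x00]=0xc3, mem[0x05]=0x2f, mem[0x18]=0x2f

MEM[0x14,0x1b,0x00,0x05,0x18] = 9a 1f c3 2f 2f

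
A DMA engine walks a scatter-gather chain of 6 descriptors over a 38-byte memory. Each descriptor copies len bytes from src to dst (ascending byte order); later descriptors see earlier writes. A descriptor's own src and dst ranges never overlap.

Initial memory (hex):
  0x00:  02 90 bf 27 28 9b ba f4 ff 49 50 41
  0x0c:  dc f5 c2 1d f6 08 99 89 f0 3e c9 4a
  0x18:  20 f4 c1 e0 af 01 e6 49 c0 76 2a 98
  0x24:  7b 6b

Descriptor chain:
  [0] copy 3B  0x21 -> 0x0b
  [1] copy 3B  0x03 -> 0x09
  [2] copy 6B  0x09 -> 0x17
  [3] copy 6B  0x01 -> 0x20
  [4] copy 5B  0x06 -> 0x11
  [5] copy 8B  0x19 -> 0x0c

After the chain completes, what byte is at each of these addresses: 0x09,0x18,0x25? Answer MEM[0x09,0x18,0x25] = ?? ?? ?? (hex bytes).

#0 dst[0x0b+3] := {0x76,0x2a,0x98}
#1 dst[0x09+3] := {0x27,0x28,0x9b}
#2 dst[0x17+6] := {0x27,0x28,0x9b,0x2a,0x98,0xc2}
#3 dst[0x20+6] := {0x90,0xbf,0x27,0x28,0x9b,0xba}
#4 dst[0x11+5] := {0xba,0xf4,0xff,0x27,0x28}
#5 dst[0x0c+8] := {0x9b,0x2a,0x98,0xc2,0x01,0xe6,0x49,0x90}
query mem[0x09]=0x27, mem[0x18]=0x28, mem[0x25]=0xba

MEM[0x09,0x18,0x25] = 27 28 ba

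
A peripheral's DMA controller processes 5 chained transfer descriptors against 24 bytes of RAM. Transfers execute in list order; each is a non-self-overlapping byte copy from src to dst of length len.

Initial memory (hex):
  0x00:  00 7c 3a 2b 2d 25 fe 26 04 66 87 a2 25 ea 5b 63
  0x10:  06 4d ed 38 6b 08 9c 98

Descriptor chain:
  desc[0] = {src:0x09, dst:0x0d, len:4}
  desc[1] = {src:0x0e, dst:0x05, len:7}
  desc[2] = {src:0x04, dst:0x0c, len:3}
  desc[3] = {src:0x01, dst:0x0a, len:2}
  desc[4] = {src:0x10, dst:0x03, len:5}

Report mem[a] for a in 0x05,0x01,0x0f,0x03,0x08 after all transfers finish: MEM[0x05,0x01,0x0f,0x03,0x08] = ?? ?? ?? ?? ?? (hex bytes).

[0] 0x09->0x0d len=4 : 66 87 a2 25
[1] 0x0e->0x05 len=7 : 87 a2 25 4d ed 38 6b
[2] 0x04->0x0c len=3 : 2d 87 a2
[3] 0x01->0x0a len=2 : 7c 3a
[4] 0x10->0x03 len=5 : 25 4d ed 38 6b
query mem[0x05]=0xed, mem[0x01]=0x7c, mem[0x0f]=0xa2, mem[0x03]=0x25, mem[0x08]=0x4d

MEM[0x05,0x01,0x0f,0x03,0x08] = ed 7c a2 25 4d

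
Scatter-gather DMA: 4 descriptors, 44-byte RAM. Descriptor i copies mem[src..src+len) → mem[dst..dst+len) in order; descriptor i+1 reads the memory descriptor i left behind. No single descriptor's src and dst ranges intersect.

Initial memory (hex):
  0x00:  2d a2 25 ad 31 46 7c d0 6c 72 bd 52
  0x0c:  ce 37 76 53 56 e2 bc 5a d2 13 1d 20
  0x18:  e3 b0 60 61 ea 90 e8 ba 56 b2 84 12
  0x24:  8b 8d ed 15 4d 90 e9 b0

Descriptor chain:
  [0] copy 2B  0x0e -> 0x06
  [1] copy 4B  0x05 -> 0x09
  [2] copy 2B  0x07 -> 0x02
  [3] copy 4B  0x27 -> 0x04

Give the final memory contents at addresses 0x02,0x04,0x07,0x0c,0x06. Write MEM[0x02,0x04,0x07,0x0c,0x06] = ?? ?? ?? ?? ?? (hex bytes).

MEM[0x02,0x04,0x07,0x0c,0x06] = 53 15 e9 6c 90

  after D0: wrote 2B at 0x06 = 7653
  after D1: wrote 4B at 0x09 = 4676536c
  after D2: wrote 2B at 0x02 = 536c
  after D3: wrote 4B at 0x04 = 154d90e9
query mem[0x02]=0x53, mem[0x04]=0x15, mem[0x07]=0xe9, mem[0x0c]=0x6c, mem[0x06]=0x90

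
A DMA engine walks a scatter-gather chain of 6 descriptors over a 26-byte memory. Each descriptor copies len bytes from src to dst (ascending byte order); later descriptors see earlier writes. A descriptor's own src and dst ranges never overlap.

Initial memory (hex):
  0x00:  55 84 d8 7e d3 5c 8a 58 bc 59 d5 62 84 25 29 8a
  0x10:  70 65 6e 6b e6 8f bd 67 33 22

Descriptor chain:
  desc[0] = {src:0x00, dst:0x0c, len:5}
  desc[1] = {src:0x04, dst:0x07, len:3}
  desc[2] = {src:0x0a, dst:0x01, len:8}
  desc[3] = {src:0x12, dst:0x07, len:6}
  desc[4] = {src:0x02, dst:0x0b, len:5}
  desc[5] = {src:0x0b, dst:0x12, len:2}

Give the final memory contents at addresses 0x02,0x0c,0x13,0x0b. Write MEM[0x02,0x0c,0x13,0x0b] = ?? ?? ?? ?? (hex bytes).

MEM[0x02,0x0c,0x13,0x0b] = 62 55 55 62

  after D0: wrote 5B at 0x0c = 5584d87ed3
  after D1: wrote 3B at 0x07 = d35c8a
  after D2: wrote 8B at 0x01 = d5625584d87ed365
  after D3: wrote 6B at 0x07 = 6e6be68fbd67
  after D4: wrote 5B at 0x0b = 625584d87e
  after D5: wrote 2B at 0x12 = 6255
query mem[0x02]=0x62, mem[0x0c]=0x55, mem[0x13]=0x55, mem[0x0b]=0x62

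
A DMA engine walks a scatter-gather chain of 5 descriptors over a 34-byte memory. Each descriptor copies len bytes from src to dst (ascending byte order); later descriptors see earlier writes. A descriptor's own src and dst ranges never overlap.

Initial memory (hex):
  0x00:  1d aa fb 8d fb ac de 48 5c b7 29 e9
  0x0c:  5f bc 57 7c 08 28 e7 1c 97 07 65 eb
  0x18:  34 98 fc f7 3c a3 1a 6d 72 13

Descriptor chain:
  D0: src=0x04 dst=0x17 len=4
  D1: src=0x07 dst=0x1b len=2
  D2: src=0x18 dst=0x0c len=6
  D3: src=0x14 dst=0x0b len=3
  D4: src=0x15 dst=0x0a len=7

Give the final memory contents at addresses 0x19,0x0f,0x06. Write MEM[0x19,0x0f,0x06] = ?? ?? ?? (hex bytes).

MEM[0x19,0x0f,0x06] = de 48 de

  after D0: wrote 4B at 0x17 = fbacde48
  after D1: wrote 2B at 0x1b = 485c
  after D2: wrote 6B at 0x0c = acde48485ca3
  after D3: wrote 3B at 0x0b = 970765
  after D4: wrote 7B at 0x0a = 0765fbacde4848
query mem[0x19]=0xde, mem[0x0f]=0x48, mem[0x06]=0xde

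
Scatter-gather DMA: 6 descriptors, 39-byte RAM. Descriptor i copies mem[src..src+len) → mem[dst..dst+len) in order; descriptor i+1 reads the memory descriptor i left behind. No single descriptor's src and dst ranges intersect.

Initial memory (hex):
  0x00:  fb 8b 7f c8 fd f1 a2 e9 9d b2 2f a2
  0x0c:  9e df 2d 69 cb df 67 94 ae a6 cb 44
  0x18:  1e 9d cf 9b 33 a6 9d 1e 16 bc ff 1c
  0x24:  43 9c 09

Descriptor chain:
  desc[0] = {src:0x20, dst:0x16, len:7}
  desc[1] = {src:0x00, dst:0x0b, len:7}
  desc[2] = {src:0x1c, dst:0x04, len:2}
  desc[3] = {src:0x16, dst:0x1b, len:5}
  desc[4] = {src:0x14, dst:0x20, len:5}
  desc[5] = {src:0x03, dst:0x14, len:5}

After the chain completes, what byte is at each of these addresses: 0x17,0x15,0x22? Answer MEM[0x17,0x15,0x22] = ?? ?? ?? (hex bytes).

MEM[0x17,0x15,0x22] = a2 09 16

  after D0: wrote 7B at 0x16 = 16bcff1c439c09
  after D1: wrote 7B at 0x0b = fb8b7fc8fdf1a2
  after D2: wrote 2B at 0x04 = 09a6
  after D3: wrote 5B at 0x1b = 16bcff1c43
  after D4: wrote 5B at 0x20 = aea616bcff
  after D5: wrote 5B at 0x14 = c809a6a2e9
query mem[0x17]=0xa2, mem[0x15]=0x09, mem[0x22]=0x16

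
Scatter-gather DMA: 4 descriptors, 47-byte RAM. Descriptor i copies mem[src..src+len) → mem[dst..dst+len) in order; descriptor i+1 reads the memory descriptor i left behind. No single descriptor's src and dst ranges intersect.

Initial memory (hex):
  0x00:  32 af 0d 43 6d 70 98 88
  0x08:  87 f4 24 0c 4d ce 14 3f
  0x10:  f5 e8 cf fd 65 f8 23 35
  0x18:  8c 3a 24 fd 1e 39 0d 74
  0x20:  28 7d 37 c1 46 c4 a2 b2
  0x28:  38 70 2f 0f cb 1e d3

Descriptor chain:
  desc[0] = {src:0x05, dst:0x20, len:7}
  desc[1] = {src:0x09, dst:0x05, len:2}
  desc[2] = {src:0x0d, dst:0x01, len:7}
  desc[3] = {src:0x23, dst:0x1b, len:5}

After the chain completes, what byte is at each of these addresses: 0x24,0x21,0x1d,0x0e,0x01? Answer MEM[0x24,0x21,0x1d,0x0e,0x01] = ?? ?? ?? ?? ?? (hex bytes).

MEM[0x24,0x21,0x1d,0x0e,0x01] = f4 98 24 14 ce

  after D0: wrote 7B at 0x20 = 70988887f4240c
  after D1: wrote 2B at 0x05 = f424
  after D2: wrote 7B at 0x01 = ce143ff5e8cffd
  after D3: wrote 5B at 0x1b = 87f4240cb2
query mem[0x24]=0xf4, mem[0x21]=0x98, mem[0x1d]=0x24, mem[0x0e]=0x14, mem[0x01]=0xce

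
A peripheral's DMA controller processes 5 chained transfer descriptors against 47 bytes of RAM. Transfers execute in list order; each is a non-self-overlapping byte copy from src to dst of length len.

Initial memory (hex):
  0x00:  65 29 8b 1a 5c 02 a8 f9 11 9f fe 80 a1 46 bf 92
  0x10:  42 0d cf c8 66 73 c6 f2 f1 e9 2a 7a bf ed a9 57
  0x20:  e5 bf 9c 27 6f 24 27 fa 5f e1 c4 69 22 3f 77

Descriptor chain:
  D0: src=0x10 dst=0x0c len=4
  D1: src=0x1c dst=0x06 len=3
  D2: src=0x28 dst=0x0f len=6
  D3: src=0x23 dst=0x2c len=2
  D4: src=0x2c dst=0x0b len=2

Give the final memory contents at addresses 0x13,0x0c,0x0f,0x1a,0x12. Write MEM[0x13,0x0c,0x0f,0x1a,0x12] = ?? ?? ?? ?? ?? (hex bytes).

#0 dst[0x0c+4] := {0x42,0x0d,0xcf,0xc8}
#1 dst[0x06+3] := {0xbf,0xed,0xa9}
#2 dst[0x0f+6] := {0x5f,0xe1,0xc4,0x69,0x22,0x3f}
#3 dst[0x2c+2] := {0x27,0x6f}
#4 dst[0x0b+2] := {0x27,0x6f}
query mem[0x13]=0x22, mem[0x0c]=0x6f, mem[0x0f]=0x5f, mem[0x1a]=0x2a, mem[0x12]=0x69

MEM[0x13,0x0c,0x0f,0x1a,0x12] = 22 6f 5f 2a 69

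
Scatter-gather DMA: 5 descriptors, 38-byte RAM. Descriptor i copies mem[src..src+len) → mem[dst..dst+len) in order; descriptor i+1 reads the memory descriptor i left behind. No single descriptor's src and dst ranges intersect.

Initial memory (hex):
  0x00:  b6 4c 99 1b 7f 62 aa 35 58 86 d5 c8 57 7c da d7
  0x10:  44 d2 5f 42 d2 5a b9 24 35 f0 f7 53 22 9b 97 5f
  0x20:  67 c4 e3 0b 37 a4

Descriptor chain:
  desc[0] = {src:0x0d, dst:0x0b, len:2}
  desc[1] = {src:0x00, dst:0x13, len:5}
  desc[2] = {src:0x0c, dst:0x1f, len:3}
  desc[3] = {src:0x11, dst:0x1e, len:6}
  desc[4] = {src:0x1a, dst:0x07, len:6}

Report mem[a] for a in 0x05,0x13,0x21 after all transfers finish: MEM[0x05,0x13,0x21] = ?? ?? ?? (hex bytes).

MEM[0x05,0x13,0x21] = 62 b6 4c

D0: mem[0x0b..0x0c] <- [7c da]
D1: mem[0x13..0x17] <- [b6 4c 99 1b 7f]
D2: mem[0x1f..0x21] <- [da 7c da]
D3: mem[0x1e..0x23] <- [d2 5f b6 4c 99 1b]
D4: mem[0x07..0x0c] <- [f7 53 22 9b d2 5f]
query mem[0x05]=0x62, mem[0x13]=0xb6, mem[0x21]=0x4c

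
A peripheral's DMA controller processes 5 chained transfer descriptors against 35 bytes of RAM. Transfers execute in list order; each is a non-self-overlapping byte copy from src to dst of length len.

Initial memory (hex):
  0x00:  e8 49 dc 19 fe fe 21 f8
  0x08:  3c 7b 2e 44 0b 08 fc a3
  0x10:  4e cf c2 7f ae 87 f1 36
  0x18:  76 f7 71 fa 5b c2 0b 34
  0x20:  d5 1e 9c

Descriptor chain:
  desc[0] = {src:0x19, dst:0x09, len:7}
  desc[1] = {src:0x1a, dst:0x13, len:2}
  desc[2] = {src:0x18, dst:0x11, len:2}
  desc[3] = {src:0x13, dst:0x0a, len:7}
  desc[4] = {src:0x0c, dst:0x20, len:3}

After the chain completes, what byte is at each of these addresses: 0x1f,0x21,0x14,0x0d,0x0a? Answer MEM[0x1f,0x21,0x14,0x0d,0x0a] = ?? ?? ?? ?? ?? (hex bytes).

  after D0: wrote 7B at 0x09 = f771fa5bc20b34
  after D1: wrote 2B at 0x13 = 71fa
  after D2: wrote 2B at 0x11 = 76f7
  after D3: wrote 7B at 0x0a = 71fa87f13676f7
  after D4: wrote 3B at 0x20 = 87f136
query mem[0x1f]=0x34, mem[0x21]=0xf1, mem[0x14]=0xfa, mem[0x0d]=0xf1, mem[0x0a]=0x71

MEM[0x1f,0x21,0x14,0x0d,0x0a] = 34 f1 fa f1 71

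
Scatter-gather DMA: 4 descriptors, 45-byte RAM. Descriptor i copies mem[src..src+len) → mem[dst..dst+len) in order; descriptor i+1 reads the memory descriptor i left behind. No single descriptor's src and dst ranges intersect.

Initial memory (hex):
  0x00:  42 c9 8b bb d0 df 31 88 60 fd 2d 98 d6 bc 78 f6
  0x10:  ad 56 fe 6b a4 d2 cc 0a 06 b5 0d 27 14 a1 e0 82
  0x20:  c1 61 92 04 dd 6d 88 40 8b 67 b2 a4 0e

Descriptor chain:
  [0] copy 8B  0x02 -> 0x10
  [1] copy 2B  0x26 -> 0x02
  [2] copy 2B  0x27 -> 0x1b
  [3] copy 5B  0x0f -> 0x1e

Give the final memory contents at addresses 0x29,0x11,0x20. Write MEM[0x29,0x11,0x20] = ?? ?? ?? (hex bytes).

D0: mem[0x10..0x17] <- [8b bb d0 df 31 88 60 fd]
D1: mem[0x02..0x03] <- [88 40]
D2: mem[0x1b..0x1c] <- [40 8b]
D3: mem[0x1e..0x22] <- [f6 8b bb d0 df]
query mem[0x29]=0x67, mem[0x11]=0xbb, mem[0x20]=0xbb

MEM[0x29,0x11,0x20] = 67 bb bb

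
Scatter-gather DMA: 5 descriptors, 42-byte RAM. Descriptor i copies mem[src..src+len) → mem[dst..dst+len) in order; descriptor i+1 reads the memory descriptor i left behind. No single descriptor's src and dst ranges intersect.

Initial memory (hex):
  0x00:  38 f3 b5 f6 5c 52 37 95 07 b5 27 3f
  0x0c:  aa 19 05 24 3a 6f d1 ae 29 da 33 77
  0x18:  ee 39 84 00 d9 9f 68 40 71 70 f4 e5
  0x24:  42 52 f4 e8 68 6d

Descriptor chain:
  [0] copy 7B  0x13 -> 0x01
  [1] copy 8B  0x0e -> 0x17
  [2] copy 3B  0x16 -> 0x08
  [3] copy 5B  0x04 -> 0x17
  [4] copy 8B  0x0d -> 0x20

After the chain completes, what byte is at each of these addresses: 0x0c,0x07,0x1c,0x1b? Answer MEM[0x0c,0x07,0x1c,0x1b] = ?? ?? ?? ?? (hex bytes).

MEM[0x0c,0x07,0x1c,0x1b] = aa 39 ae 33

D0: mem[0x01..0x07] <- [ae 29 da 33 77 ee 39]
D1: mem[0x17..0x1e] <- [05 24 3a 6f d1 ae 29 da]
D2: mem[0x08..0x0a] <- [33 05 24]
D3: mem[0x17..0x1b] <- [33 77 ee 39 33]
D4: mem[0x20..0x27] <- [19 05 24 3a 6f d1 ae 29]
query mem[0x0c]=0xaa, mem[0x07]=0x39, mem[0x1c]=0xae, mem[0x1b]=0x33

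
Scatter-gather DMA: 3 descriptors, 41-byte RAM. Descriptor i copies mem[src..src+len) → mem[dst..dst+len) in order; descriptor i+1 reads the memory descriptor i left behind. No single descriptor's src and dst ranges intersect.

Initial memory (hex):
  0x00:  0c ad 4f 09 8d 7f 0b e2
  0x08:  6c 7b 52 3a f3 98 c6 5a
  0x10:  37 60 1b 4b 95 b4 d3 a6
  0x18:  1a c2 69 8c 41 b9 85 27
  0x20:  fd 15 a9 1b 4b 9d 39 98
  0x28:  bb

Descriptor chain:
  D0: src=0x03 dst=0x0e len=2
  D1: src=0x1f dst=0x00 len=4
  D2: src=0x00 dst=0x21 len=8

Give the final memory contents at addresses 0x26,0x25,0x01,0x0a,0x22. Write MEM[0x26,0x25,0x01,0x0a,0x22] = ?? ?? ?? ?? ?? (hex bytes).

[0] 0x03->0x0e len=2 : 09 8d
[1] 0x1f->0x00 len=4 : 27 fd 15 a9
[2] 0x00->0x21 len=8 : 27 fd 15 a9 8d 7f 0b e2
query mem[0x26]=0x7f, mem[0x25]=0x8d, mem[0x01]=0xfd, mem[0x0a]=0x52, mem[0x22]=0xfd

MEM[0x26,0x25,0x01,0x0a,0x22] = 7f 8d fd 52 fd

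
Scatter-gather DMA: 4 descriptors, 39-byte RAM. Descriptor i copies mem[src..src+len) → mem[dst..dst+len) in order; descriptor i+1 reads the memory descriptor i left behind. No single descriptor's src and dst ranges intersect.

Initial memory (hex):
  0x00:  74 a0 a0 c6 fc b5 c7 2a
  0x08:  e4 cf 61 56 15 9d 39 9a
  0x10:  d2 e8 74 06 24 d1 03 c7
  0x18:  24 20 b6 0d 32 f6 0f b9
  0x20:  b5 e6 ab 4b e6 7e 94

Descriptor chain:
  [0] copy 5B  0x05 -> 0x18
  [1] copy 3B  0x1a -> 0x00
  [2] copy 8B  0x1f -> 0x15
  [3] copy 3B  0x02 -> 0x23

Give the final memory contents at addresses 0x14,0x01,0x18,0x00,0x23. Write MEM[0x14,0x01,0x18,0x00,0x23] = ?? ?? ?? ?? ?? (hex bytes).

MEM[0x14,0x01,0x18,0x00,0x23] = 24 e4 ab 2a cf

  after D0: wrote 5B at 0x18 = b5c72ae4cf
  after D1: wrote 3B at 0x00 = 2ae4cf
  after D2: wrote 8B at 0x15 = b9b5e6ab4be67e94
  after D3: wrote 3B at 0x23 = cfc6fc
query mem[0x14]=0x24, mem[0x01]=0xe4, mem[0x18]=0xab, mem[0x00]=0x2a, mem[0x23]=0xcf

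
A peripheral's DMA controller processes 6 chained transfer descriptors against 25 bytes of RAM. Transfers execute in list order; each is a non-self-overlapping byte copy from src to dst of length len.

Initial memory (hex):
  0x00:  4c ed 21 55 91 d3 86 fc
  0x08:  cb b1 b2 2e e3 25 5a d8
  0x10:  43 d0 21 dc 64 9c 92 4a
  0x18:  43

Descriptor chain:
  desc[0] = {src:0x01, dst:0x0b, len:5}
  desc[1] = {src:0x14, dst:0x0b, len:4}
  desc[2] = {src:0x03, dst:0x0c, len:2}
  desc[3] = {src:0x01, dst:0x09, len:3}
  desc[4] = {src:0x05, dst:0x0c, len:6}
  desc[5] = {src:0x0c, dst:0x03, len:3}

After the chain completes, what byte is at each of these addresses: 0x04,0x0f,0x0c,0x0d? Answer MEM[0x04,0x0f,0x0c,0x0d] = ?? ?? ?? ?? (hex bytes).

  after D0: wrote 5B at 0x0b = ed215591d3
  after D1: wrote 4B at 0x0b = 649c924a
  after D2: wrote 2B at 0x0c = 5591
  after D3: wrote 3B at 0x09 = ed2155
  after D4: wrote 6B at 0x0c = d386fccbed21
  after D5: wrote 3B at 0x03 = d386fc
query mem[0x04]=0x86, mem[0x0f]=0xcb, mem[0x0c]=0xd3, mem[0x0d]=0x86

MEM[0x04,0x0f,0x0c,0x0d] = 86 cb d3 86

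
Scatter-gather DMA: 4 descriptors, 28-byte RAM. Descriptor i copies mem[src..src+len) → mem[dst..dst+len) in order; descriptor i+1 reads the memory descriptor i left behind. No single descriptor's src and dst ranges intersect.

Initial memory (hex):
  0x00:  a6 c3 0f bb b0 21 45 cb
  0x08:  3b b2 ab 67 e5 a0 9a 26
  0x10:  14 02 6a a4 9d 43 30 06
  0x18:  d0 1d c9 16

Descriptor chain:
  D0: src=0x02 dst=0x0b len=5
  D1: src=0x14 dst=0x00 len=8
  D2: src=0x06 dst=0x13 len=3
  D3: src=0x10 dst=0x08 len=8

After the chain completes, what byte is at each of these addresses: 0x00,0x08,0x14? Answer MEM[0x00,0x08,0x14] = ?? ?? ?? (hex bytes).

MEM[0x00,0x08,0x14] = 9d 14 16

#0 dst[0x0b+5] := {0x0f,0xbb,0xb0,0x21,0x45}
#1 dst[0x00+8] := {0x9d,0x43,0x30,0x06,0xd0,0x1d,0xc9,0x16}
#2 dst[0x13+3] := {0xc9,0x16,0x3b}
#3 dst[0x08+8] := {0x14,0x02,0x6a,0xc9,0x16,0x3b,0x30,0x06}
query mem[0x00]=0x9d, mem[0x08]=0x14, mem[0x14]=0x16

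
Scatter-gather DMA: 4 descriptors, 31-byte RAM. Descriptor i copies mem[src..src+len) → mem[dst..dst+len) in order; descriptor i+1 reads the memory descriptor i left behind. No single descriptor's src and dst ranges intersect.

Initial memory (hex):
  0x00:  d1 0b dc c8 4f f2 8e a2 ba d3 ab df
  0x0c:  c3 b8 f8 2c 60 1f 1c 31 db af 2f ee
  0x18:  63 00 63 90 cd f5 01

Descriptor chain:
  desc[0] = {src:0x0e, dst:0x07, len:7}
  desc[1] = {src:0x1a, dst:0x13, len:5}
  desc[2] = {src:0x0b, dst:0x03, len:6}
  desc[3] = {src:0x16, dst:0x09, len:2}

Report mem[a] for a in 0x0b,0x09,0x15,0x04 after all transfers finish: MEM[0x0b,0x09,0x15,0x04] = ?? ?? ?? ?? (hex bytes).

MEM[0x0b,0x09,0x15,0x04] = 1c f5 cd 31

  after D0: wrote 7B at 0x07 = f82c601f1c31db
  after D1: wrote 5B at 0x13 = 6390cdf501
  after D2: wrote 6B at 0x03 = 1c31dbf82c60
  after D3: wrote 2B at 0x09 = f501
query mem[0x0b]=0x1c, mem[0x09]=0xf5, mem[0x15]=0xcd, mem[0x04]=0x31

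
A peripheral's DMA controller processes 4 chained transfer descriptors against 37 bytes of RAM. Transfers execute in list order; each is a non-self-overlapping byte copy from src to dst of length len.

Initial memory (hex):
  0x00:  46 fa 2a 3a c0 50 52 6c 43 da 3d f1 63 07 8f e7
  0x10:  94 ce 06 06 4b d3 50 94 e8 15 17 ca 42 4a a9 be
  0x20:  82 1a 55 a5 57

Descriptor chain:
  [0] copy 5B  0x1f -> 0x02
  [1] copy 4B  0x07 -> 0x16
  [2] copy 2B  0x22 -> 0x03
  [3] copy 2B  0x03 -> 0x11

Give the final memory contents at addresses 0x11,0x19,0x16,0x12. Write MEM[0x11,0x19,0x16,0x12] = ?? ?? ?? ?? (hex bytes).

MEM[0x11,0x19,0x16,0x12] = 55 3d 6c a5

#0 dst[0x02+5] := {0xbe,0x82,0x1a,0x55,0xa5}
#1 dst[0x16+4] := {0x6c,0x43,0xda,0x3d}
#2 dst[0x03+2] := {0x55,0xa5}
#3 dst[0x11+2] := {0x55,0xa5}
query mem[0x11]=0x55, mem[0x19]=0x3d, mem[0x16]=0x6c, mem[0x12]=0xa5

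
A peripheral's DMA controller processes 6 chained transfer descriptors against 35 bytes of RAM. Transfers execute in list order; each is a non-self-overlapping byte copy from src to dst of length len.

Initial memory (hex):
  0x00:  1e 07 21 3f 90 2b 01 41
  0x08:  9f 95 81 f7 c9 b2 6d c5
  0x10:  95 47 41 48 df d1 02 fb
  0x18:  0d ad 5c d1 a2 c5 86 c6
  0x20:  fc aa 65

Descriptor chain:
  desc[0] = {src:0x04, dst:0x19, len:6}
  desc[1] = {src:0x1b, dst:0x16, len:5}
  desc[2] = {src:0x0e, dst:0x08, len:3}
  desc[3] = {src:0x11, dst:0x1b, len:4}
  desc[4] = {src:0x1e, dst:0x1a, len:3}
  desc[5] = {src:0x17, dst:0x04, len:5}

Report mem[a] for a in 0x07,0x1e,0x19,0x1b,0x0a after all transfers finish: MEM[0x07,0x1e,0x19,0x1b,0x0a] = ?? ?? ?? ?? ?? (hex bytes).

#0 dst[0x19+6] := {0x90,0x2b,0x01,0x41,0x9f,0x95}
#1 dst[0x16+5] := {0x01,0x41,0x9f,0x95,0xc6}
#2 dst[0x08+3] := {0x6d,0xc5,0x95}
#3 dst[0x1b+4] := {0x47,0x41,0x48,0xdf}
#4 dst[0x1a+3] := {0xdf,0xc6,0xfc}
#5 dst[0x04+5] := {0x41,0x9f,0x95,0xdf,0xc6}
query mem[0x07]=0xdf, mem[0x1e]=0xdf, mem[0x19]=0x95, mem[0x1b]=0xc6, mem[0x0a]=0x95

MEM[0x07,0x1e,0x19,0x1b,0x0a] = df df 95 c6 95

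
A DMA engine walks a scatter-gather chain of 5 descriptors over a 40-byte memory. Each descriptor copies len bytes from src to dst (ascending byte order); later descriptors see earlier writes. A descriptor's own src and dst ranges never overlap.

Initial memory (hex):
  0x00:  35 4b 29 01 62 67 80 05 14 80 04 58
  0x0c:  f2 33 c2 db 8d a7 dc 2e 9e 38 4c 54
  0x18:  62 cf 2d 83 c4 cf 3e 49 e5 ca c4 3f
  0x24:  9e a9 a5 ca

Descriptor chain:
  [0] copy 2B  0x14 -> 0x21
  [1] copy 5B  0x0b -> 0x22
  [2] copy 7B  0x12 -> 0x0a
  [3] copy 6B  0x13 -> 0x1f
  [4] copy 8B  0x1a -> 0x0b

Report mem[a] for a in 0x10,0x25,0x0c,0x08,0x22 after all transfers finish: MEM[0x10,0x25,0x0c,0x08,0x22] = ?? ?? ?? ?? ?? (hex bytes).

MEM[0x10,0x25,0x0c,0x08,0x22] = 2e c2 83 14 4c

D0: mem[0x21..0x22] <- [9e 38]
D1: mem[0x22..0x26] <- [58 f2 33 c2 db]
D2: mem[0x0a..0x10] <- [dc 2e 9e 38 4c 54 62]
D3: mem[0x1f..0x24] <- [2e 9e 38 4c 54 62]
D4: mem[0x0b..0x12] <- [2d 83 c4 cf 3e 2e 9e 38]
query mem[0x10]=0x2e, mem[0x25]=0xc2, mem[0x0c]=0x83, mem[0x08]=0x14, mem[0x22]=0x4c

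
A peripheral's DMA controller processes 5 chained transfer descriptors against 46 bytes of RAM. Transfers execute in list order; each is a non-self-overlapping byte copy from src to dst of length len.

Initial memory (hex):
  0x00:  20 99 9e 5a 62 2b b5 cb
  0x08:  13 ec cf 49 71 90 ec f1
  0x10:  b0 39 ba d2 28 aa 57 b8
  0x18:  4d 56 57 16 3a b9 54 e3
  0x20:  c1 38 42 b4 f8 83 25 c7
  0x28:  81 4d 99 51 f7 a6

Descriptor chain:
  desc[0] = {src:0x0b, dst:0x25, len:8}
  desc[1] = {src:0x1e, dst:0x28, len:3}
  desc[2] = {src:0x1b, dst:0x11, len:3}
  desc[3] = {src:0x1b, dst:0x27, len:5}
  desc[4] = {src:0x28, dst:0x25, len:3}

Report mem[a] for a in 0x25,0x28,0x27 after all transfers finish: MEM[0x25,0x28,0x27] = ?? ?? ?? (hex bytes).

  after D0: wrote 8B at 0x25 = 497190ecf1b039ba
  after D1: wrote 3B at 0x28 = 54e3c1
  after D2: wrote 3B at 0x11 = 163ab9
  after D3: wrote 5B at 0x27 = 163ab954e3
  after D4: wrote 3B at 0x25 = 3ab954
query mem[0x25]=0x3a, mem[0x28]=0x3a, mem[0x27]=0x54

MEM[0x25,0x28,0x27] = 3a 3a 54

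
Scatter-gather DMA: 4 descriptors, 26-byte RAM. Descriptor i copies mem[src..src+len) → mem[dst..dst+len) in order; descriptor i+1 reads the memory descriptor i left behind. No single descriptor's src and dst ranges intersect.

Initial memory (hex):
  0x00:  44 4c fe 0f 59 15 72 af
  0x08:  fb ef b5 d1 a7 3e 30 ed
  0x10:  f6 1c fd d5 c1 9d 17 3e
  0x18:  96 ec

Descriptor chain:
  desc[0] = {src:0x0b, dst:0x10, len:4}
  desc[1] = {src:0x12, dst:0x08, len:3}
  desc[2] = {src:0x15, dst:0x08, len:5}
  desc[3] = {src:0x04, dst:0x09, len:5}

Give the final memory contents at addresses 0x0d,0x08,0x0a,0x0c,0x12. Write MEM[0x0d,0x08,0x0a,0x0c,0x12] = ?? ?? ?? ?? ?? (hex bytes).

D0: mem[0x10..0x13] <- [d1 a7 3e 30]
D1: mem[0x08..0x0a] <- [3e 30 c1]
D2: mem[0x08..0x0c] <- [9d 17 3e 96 ec]
D3: mem[0x09..0x0d] <- [59 15 72 af 9d]
query mem[0x0d]=0x9d, mem[0x08]=0x9d, mem[0x0a]=0x15, mem[0x0c]=0xaf, mem[0x12]=0x3e

MEM[0x0d,0x08,0x0a,0x0c,0x12] = 9d 9d 15 af 3e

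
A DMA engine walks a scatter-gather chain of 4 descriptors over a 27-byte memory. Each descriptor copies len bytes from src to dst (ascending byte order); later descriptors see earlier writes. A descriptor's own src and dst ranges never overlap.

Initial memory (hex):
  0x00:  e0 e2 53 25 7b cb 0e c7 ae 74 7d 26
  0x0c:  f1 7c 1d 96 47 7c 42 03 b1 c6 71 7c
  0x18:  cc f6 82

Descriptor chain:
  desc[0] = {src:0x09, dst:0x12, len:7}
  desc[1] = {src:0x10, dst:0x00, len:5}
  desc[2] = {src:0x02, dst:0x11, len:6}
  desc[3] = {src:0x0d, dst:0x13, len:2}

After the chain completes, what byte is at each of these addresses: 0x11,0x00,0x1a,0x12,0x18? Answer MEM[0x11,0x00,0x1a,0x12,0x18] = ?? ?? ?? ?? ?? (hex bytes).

  after D0: wrote 7B at 0x12 = 747d26f17c1d96
  after D1: wrote 5B at 0x00 = 477c747d26
  after D2: wrote 6B at 0x11 = 747d26cb0ec7
  after D3: wrote 2B at 0x13 = 7c1d
query mem[0x11]=0x74, mem[0x00]=0x47, mem[0x1a]=0x82, mem[0x12]=0x7d, mem[0x18]=0x96

MEM[0x11,0x00,0x1a,0x12,0x18] = 74 47 82 7d 96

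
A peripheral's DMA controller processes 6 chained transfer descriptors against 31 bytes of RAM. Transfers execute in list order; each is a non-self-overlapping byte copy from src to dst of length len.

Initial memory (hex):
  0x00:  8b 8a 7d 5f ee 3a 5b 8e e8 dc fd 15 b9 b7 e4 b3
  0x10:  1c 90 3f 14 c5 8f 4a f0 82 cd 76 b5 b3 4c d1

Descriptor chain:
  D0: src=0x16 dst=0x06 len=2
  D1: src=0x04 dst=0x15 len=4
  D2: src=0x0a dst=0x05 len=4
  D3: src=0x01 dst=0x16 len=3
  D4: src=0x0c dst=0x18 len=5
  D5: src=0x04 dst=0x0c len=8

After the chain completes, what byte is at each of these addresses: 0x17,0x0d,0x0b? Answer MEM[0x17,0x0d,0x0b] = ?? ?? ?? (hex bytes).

  after D0: wrote 2B at 0x06 = 4af0
  after D1: wrote 4B at 0x15 = ee3a4af0
  after D2: wrote 4B at 0x05 = fd15b9b7
  after D3: wrote 3B at 0x16 = 8a7d5f
  after D4: wrote 5B at 0x18 = b9b7e4b31c
  after D5: wrote 8B at 0x0c = eefd15b9b7dcfd15
query mem[0x17]=0x7d, mem[0x0d]=0xfd, mem[0x0b]=0x15

MEM[0x17,0x0d,0x0b] = 7d fd 15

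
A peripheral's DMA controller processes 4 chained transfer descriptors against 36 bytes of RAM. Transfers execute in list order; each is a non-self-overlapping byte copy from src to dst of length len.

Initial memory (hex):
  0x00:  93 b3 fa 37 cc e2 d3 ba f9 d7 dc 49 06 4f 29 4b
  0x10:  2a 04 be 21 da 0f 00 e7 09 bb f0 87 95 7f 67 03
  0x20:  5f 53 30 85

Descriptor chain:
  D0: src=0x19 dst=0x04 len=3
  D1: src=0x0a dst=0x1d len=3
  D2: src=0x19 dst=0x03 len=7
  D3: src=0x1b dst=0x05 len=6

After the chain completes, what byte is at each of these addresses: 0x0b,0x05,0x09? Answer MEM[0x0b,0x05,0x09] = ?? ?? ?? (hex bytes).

  after D0: wrote 3B at 0x04 = bbf087
  after D1: wrote 3B at 0x1d = dc4906
  after D2: wrote 7B at 0x03 = bbf08795dc4906
  after D3: wrote 6B at 0x05 = 8795dc49065f
query mem[0x0b]=0x49, mem[0x05]=0x87, mem[0x09]=0x06

MEM[0x0b,0x05,0x09] = 49 87 06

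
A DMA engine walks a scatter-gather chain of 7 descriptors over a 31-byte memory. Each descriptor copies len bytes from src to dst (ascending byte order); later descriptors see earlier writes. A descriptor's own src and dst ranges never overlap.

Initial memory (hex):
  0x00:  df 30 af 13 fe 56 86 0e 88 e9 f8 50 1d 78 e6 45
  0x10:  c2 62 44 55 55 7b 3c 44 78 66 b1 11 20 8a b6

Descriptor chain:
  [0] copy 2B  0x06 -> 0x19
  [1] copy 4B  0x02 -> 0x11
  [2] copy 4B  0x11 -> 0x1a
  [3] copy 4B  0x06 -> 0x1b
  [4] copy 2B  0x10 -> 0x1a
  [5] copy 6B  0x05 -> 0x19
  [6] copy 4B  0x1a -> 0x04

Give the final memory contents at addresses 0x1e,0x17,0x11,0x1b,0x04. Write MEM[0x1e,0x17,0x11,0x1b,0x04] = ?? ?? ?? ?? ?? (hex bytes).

  after D0: wrote 2B at 0x19 = 860e
  after D1: wrote 4B at 0x11 = af13fe56
  after D2: wrote 4B at 0x1a = af13fe56
  after D3: wrote 4B at 0x1b = 860e88e9
  after D4: wrote 2B at 0x1a = c2af
  after D5: wrote 6B at 0x19 = 56860e88e9f8
  after D6: wrote 4B at 0x04 = 860e88e9
query mem[0x1e]=0xf8, mem[0x17]=0x44, mem[0x11]=0xaf, mem[0x1b]=0x0e, mem[0x04]=0x86

MEM[0x1e,0x17,0x11,0x1b,0x04] = f8 44 af 0e 86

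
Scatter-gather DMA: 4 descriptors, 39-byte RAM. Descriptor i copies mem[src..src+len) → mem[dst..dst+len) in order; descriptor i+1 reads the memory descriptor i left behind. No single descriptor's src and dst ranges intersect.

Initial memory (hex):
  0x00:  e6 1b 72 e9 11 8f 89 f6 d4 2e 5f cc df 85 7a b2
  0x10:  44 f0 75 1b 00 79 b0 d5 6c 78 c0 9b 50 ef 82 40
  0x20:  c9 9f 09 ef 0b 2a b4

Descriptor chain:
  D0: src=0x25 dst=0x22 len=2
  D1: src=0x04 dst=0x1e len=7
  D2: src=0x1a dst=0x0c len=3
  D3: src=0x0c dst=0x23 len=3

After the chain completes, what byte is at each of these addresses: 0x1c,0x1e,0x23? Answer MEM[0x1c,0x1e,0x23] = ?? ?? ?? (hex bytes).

D0: mem[0x22..0x23] <- [2a b4]
D1: mem[0x1e..0x24] <- [11 8f 89 f6 d4 2e 5f]
D2: mem[0x0c..0x0e] <- [c0 9b 50]
D3: mem[0x23..0x25] <- [c0 9b 50]
query mem[0x1c]=0x50, mem[0x1e]=0x11, mem[0x23]=0xc0

MEM[0x1c,0x1e,0x23] = 50 11 c0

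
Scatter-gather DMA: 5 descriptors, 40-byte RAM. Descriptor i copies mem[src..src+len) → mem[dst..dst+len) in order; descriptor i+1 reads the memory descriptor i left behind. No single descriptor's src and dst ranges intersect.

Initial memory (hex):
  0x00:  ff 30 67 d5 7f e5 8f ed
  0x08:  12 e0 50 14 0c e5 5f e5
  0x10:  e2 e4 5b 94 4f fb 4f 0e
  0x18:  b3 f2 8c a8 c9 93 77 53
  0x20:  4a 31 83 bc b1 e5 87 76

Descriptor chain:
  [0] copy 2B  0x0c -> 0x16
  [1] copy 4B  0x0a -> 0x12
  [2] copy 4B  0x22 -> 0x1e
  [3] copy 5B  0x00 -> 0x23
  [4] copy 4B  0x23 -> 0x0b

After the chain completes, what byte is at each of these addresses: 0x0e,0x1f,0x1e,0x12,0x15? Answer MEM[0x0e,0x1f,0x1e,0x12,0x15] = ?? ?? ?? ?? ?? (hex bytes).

D0: mem[0x16..0x17] <- [0c e5]
D1: mem[0x12..0x15] <- [50 14 0c e5]
D2: mem[0x1e..0x21] <- [83 bc b1 e5]
D3: mem[0x23..0x27] <- [ff 30 67 d5 7f]
D4: mem[0x0b..0x0e] <- [ff 30 67 d5]
query mem[0x0e]=0xd5, mem[0x1f]=0xbc, mem[0x1e]=0x83, mem[0x12]=0x50, mem[0x15]=0xe5

MEM[0x0e,0x1f,0x1e,0x12,0x15] = d5 bc 83 50 e5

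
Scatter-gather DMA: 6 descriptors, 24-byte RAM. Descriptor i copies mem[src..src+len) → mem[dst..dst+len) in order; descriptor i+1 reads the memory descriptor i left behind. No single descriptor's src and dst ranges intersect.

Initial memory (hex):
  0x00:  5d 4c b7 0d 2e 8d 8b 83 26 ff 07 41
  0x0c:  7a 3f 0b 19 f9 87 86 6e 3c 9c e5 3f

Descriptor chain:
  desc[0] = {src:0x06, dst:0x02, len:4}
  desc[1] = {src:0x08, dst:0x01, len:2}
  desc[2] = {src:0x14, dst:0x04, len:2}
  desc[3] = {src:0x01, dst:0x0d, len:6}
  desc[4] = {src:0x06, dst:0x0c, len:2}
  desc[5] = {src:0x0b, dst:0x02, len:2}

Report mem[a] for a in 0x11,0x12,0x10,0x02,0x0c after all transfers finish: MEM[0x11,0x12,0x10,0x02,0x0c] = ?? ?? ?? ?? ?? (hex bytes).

MEM[0x11,0x12,0x10,0x02,0x0c] = 9c 8b 3c 41 8b

#0 dst[0x02+4] := {0x8b,0x83,0x26,0xff}
#1 dst[0x01+2] := {0x26,0xff}
#2 dst[0x04+2] := {0x3c,0x9c}
#3 dst[0x0d+6] := {0x26,0xff,0x83,0x3c,0x9c,0x8b}
#4 dst[0x0c+2] := {0x8b,0x83}
#5 dst[0x02+2] := {0x41,0x8b}
query mem[0x11]=0x9c, mem[0x12]=0x8b, mem[0x10]=0x3c, mem[0x02]=0x41, mem[0x0c]=0x8b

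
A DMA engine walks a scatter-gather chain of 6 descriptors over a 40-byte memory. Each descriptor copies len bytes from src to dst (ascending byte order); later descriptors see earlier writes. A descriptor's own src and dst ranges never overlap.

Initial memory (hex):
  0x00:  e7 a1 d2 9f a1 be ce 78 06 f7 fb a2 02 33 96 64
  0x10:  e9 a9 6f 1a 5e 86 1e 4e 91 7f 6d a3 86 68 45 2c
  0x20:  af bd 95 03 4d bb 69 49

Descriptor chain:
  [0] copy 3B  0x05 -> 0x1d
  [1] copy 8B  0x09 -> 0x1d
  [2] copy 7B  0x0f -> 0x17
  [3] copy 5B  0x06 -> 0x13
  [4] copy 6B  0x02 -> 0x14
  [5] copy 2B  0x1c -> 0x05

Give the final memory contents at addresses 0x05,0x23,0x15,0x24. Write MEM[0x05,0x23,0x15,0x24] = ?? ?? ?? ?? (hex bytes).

MEM[0x05,0x23,0x15,0x24] = 5e 64 9f e9

#0 dst[0x1d+3] := {0xbe,0xce,0x78}
#1 dst[0x1d+8] := {0xf7,0xfb,0xa2,0x02,0x33,0x96,0x64,0xe9}
#2 dst[0x17+7] := {0x64,0xe9,0xa9,0x6f,0x1a,0x5e,0x86}
#3 dst[0x13+5] := {0xce,0x78,0x06,0xf7,0xfb}
#4 dst[0x14+6] := {0xd2,0x9f,0xa1,0xbe,0xce,0x78}
#5 dst[0x05+2] := {0x5e,0x86}
query mem[0x05]=0x5e, mem[0x23]=0x64, mem[0x15]=0x9f, mem[0x24]=0xe9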